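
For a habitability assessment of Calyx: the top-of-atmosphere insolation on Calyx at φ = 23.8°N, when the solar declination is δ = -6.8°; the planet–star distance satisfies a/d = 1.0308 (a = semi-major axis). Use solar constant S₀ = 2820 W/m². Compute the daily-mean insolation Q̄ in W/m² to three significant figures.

Q̄ ≈ 796 W/m²

cos H₀ = −tan(+23.8°) tan(-6.800°) = 0.0526, H₀ = 1.5182 rad.
Bracket: H₀ sin φ sin δ + cos φ cos δ sin H₀ = 1.5182×0.40355×-0.11840 + 0.91496×0.99297×0.99862 = -0.072540 + 0.907274 = 0.834734.
Inverse-square distance factor (a/d)² = 1.0308² = 1.062549.
Q̄ = (S₀/π) × 1.062549 × [bracket] = (2820/π) × 1.062549 × 0.834734 = 796.2 W/m².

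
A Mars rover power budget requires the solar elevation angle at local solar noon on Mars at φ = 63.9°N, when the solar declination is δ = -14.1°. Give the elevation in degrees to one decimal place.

12.0°

At local noon the hour angle is zero, so the zenith angle equals |φ − δ| = |+63.9° − (-14.100°)| = 78.000°.
Elevation = 90° − 78.000° = 12.0°.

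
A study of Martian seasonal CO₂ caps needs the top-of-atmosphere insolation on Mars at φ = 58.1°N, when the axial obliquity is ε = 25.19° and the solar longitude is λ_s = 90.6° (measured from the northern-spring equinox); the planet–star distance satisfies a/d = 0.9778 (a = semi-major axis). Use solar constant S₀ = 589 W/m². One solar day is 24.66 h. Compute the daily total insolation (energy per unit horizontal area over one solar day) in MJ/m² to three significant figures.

18.9 MJ/m²

Solar declination: sin δ = sin ε · sin λ_s = sin 25.19° × sin 90.6° = 0.42560, so δ = +25.189°.
cos H₀ = −tan(+58.1°) tan(+25.189°) = -0.7556, H₀ = 2.4274 rad.
Bracket: H₀ sin φ sin δ + cos φ cos δ sin H₀ = 2.4274×0.84897×0.42560 + 0.52844×0.90491×0.65503 = 0.877072 + 0.313229 = 1.190301.
Inverse-square distance factor (a/d)² = 0.9778² = 0.956093.
Q̄ = (S₀/π) × 0.956093 × [bracket] = (589/π) × 0.956093 × 1.190301 = 213.36 W/m².
Daily total = Q̄ × 24.66 h × 3600 s/h = 213.36 × 24.66 × 3600 / 10⁶ = 18.94 MJ/m².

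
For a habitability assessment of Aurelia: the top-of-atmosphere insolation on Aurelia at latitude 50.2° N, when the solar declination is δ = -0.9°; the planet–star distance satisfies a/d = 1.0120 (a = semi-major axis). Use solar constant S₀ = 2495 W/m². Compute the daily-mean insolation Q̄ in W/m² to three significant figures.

Q̄ ≈ 505 W/m²

cos H₀ = −tan(+50.2°) tan(-0.900°) = 0.0189, H₀ = 1.5519 rad.
Bracket: H₀ sin φ sin δ + cos φ cos δ sin H₀ = 1.5519×0.76828×-0.01571 + 0.64011×0.99988×0.99982 = -0.018731 + 0.639918 = 0.621187.
Inverse-square distance factor (a/d)² = 1.0120² = 1.024144.
Q̄ = (S₀/π) × 1.024144 × [bracket] = (2495/π) × 1.024144 × 0.621187 = 505.2 W/m².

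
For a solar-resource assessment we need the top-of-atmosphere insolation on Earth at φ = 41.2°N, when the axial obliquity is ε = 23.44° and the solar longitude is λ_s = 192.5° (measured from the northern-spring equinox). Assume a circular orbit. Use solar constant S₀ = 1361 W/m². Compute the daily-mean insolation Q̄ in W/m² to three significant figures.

Q̄ ≈ 287 W/m²

Solar declination: sin δ = sin ε · sin λ_s = sin 23.44° × sin 192.5° = -0.08610, so δ = -4.939°.
cos H₀ = −tan(+41.2°) tan(-4.939°) = 0.0757, H₀ = 1.4951 rad.
Bracket: H₀ sin φ sin δ + cos φ cos δ sin H₀ = 1.4951×0.65869×-0.08610 + 0.75241×0.99629×0.99713 = -0.084792 + 0.747467 = 0.662675.
Q̄ = (S₀/π) × [bracket] = (1361/π) × 0.662675 = 287.1 W/m².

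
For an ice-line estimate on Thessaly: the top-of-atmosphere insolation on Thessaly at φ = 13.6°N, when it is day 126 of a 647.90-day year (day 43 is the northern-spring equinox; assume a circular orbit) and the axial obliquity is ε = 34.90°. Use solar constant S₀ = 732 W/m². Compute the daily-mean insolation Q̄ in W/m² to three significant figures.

Q̄ ≈ 243 W/m²

Solar longitude: λ_s = 360° × (126 − 43)/647.90 = 46.118°.
sin δ = sin 34.90° × sin 46.118° = 0.41239, so δ = +24.355°.
cos H₀ = −tan(+13.6°) tan(+24.355°) = -0.1095, H₀ = 1.6805 rad.
Bracket: H₀ sin φ sin δ + cos φ cos δ sin H₀ = 1.6805×0.23514×0.41239 + 0.97196×0.91101×0.99399 = 0.162957 + 0.880144 = 1.043101.
Q̄ = (S₀/π) × [bracket] = (732/π) × 1.043101 = 243.0 W/m².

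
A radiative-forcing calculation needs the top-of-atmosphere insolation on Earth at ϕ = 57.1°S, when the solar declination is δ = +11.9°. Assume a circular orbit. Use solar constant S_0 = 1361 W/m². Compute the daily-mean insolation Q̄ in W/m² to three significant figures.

Q̄ ≈ 125 W/m²

cos h₀ = −tan(-57.1°) tan(+11.900°) = 0.3257, h₀ = 1.2390 rad.
Bracket: h₀ sin ϕ sin δ + cos ϕ cos δ sin h₀ = 1.2390×-0.83962×0.20620 + 0.54317×0.97851×0.94546 = -0.214508 + 0.502509 = 0.288001.
Q̄ = (S_0/π) × [bracket] = (1361/π) × 0.288001 = 124.8 W/m².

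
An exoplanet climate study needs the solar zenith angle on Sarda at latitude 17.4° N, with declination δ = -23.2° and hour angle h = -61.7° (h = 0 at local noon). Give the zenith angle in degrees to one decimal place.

θ_z = 72.7°

cos θ_z = sin ϕ sin δ + cos ϕ cos δ cos h = -0.117805 + 0.415811 = 0.298006.
θ_z = arccos(0.298006) = 72.7°.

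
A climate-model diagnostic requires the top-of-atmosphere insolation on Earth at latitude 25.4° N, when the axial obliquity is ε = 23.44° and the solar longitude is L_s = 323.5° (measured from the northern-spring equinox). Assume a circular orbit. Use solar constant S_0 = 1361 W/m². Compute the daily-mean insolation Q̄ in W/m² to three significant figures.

Solar declination: sin δ = sin ε · sin L_s = sin 23.44° × sin 323.5° = -0.23661, so δ = -13.687°.
cos h₀ = −tan(+25.4°) tan(-13.687°) = 0.1156, h₀ = 1.4549 rad.
Bracket: h₀ sin ϕ sin δ + cos ϕ cos δ sin h₀ = 1.4549×0.42894×-0.23661 + 0.90334×0.97160×0.99329 = -0.147660 + 0.871796 = 0.724136.
Q̄ = (S_0/π) × [bracket] = (1361/π) × 0.724136 = 313.7 W/m².

Q̄ ≈ 314 W/m²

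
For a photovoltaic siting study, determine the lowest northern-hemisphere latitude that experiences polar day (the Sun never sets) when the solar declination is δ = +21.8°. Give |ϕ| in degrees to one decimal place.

Polar day requires cos h₀ = −tan ϕ tan δ ≤ −1, i.e. tan ϕ tan δ ≥ 1.
The boundary is |tan ϕ| · |tan δ| = 1, so |ϕ| = 90° − |δ| = 90° − 21.8° = 68.2° in the northern hemisphere.

|ϕ| = 68.2°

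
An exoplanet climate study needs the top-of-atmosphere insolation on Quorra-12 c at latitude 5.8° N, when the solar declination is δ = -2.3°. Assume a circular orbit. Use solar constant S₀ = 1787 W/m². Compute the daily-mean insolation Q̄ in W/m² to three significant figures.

Q̄ ≈ 562 W/m²

cos H₀ = −tan(+5.8°) tan(-2.300°) = 0.0041, H₀ = 1.5667 rad.
Bracket: H₀ sin φ sin δ + cos φ cos δ sin H₀ = 1.5667×0.10106×-0.04013 + 0.99488×0.99919×0.99999 = -0.006354 + 0.994064 = 0.987710.
Q̄ = (S₀/π) × [bracket] = (1787/π) × 0.987710 = 561.8 W/m².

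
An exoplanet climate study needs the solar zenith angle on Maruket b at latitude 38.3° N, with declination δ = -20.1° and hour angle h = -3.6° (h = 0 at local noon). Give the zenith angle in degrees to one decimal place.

θ_z = 58.5°

cos θ_z = sin φ sin δ + cos φ cos δ cos h = -0.212993 + 0.735525 = 0.522532.
θ_z = arccos(0.522532) = 58.5°.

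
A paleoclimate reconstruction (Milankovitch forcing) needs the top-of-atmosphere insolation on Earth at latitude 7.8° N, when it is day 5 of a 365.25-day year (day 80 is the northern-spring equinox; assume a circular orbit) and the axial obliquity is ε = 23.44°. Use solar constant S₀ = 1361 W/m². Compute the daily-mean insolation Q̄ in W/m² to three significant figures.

Q̄ ≈ 362 W/m²

Solar longitude: λ_s = 360° × (5 − 80)/365.25 = -73.922°, i.e. -73.922° + 360° = 286.078°.
sin δ = sin 23.44° × sin 286.078° = -0.38223, so δ = -22.472°.
cos H₀ = −tan(+7.8°) tan(-22.472°) = 0.0567, H₀ = 1.5141 rad.
Bracket: H₀ sin φ sin δ + cos φ cos δ sin H₀ = 1.5141×0.13572×-0.38223 + 0.99075×0.92407×0.99839 = -0.078546 + 0.914048 = 0.835502.
Q̄ = (S₀/π) × [bracket] = (1361/π) × 0.835502 = 362.0 W/m².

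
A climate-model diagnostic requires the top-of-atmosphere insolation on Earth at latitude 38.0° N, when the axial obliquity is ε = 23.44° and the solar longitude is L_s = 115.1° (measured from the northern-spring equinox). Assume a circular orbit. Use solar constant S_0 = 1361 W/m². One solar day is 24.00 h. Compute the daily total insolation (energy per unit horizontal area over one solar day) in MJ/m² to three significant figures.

Solar declination: sin δ = sin ε · sin L_s = sin 23.44° × sin 115.1° = 0.36022, so δ = +21.114°.
cos h₀ = −tan(+38.0°) tan(+21.114°) = -0.3017, h₀ = 1.8773 rad.
Bracket: h₀ sin ϕ sin δ + cos ϕ cos δ sin h₀ = 1.8773×0.61566×0.36022 + 0.78801×0.93287×0.95341 = 0.416335 + 0.700862 = 1.117197.
Q̄ = (S_0/π) × [bracket] = (1361/π) × 1.117197 = 483.99 W/m².
Daily total = Q̄ × 24.00 h × 3600 s/h = 483.99 × 24.00 × 3600 / 10⁶ = 41.82 MJ/m².

41.8 MJ/m²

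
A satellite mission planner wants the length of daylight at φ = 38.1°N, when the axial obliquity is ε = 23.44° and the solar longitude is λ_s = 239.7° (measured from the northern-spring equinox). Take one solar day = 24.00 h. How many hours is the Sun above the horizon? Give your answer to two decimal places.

Solar declination: sin δ = sin ε · sin λ_s = sin 23.44° × sin 239.7° = -0.34345, so δ = -20.087°.
cos H₀ = −tan φ · tan δ = −tan(+38.1°) × tan(-20.087°) = 0.2867, so H₀ = 1.2800 rad = 73.34°.
Daylight = 2H₀/(2π) × 24.00 h = (1.2800/π) × 24.00 = 9.78 h.

9.78 h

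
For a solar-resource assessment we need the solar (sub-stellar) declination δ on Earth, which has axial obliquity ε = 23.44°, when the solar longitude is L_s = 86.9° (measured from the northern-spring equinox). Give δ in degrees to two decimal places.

δ = +23.40°

sin δ = sin ε · sin L_s = sin 23.44° × sin 86.9° = 0.397206.
δ = arcsin(0.397206) = +23.40°.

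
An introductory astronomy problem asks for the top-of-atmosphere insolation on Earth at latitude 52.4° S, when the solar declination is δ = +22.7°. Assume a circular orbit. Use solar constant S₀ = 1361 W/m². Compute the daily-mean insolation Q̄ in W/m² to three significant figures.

cos H₀ = −tan(-52.4°) tan(+22.700°) = 0.5432, H₀ = 0.9966 rad.
Bracket: H₀ sin φ sin δ + cos φ cos δ sin H₀ = 0.9966×-0.79229×0.38591 + 0.61015×0.92254×0.83961 = -0.304713 + 0.472606 = 0.167893.
Q̄ = (S₀/π) × [bracket] = (1361/π) × 0.167893 = 72.73 W/m².

Q̄ ≈ 72.7 W/m²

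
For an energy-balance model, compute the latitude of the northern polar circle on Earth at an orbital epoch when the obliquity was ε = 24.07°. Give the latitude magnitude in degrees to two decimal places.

65.93°

The polar circle is the lowest latitude that experiences at least one full rotation of continuous daylight at the northern-summer solstice; it lies at |φ| = 90° − ε = 90° − 24.07° = 65.93°.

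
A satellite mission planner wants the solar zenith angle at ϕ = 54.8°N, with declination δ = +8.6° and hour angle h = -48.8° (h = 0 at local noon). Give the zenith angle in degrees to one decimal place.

cos θ_z = sin ϕ sin δ + cos ϕ cos δ cos h = 0.122192 + 0.375421 = 0.497613.
θ_z = arccos(0.497613) = 60.2°.

θ_z = 60.2°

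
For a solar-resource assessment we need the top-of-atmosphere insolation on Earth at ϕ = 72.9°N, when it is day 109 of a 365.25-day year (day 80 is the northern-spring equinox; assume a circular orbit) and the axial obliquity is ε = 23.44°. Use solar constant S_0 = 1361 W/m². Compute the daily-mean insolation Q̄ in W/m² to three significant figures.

Q̄ ≈ 275 W/m²

Solar longitude: L_s = 360° × (109 − 80)/365.25 = 28.583°.
sin δ = sin 23.44° × sin 28.583° = 0.19032, so δ = +10.971°.
cos h₀ = −tan(+72.9°) tan(+10.971°) = -0.6301, h₀ = 2.2525 rad.
Bracket: h₀ sin ϕ sin δ + cos ϕ cos δ sin h₀ = 2.2525×0.95579×0.19032 + 0.29404×0.98172×0.77648 = 0.409743 + 0.224143 = 0.633886.
Q̄ = (S_0/π) × [bracket] = (1361/π) × 0.633886 = 274.6 W/m².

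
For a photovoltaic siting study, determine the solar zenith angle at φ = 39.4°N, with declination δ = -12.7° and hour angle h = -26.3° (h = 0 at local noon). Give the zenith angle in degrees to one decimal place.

θ_z = 57.6°

cos θ_z = sin φ sin δ + cos φ cos δ cos h = -0.139543 + 0.675797 = 0.536254.
θ_z = arccos(0.536254) = 57.6°.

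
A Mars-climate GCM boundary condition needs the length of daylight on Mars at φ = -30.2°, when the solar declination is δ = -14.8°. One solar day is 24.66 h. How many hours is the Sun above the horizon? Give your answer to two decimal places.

cos H₀ = −tan φ · tan δ = −tan(-30.2°) × tan(-14.800°) = -0.1538, so H₀ = 1.7252 rad = 98.85°.
Daylight = 2H₀/(2π) × 24.66 h = (1.7252/π) × 24.66 = 13.54 h.

13.54 h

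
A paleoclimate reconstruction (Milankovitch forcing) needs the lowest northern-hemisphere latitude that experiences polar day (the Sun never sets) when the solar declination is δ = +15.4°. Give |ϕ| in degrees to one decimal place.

Polar day requires cos h₀ = −tan ϕ tan δ ≤ −1, i.e. tan ϕ tan δ ≥ 1.
The boundary is |tan ϕ| · |tan δ| = 1, so |ϕ| = 90° − |δ| = 90° − 15.4° = 74.6° in the northern hemisphere.

|ϕ| = 74.6°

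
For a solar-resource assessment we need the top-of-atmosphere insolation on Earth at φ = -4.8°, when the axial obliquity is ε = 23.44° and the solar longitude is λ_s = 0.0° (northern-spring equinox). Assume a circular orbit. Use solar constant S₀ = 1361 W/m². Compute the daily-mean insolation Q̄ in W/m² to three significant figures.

Solar declination: sin δ = sin ε · sin λ_s = sin 23.44° × sin 0.0° = 0.00000, so δ = +0.000°.
cos H₀ = −tan(-4.8°) tan(+0.000°) = 0.0000, H₀ = 1.5708 rad.
Bracket: H₀ sin φ sin δ + cos φ cos δ sin H₀ = 1.5708×-0.08368×0.00000 + 0.99649×1.00000×1.00000 = -0.000000 + 0.996490 = 0.996490.
Q̄ = (S₀/π) × [bracket] = (1361/π) × 0.996490 = 431.7 W/m².

Q̄ ≈ 432 W/m²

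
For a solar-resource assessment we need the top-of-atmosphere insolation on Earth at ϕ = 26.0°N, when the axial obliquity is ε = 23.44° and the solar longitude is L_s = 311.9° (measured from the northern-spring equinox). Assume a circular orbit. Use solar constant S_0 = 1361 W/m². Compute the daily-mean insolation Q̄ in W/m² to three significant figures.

Q̄ ≈ 288 W/m²

Solar declination: sin δ = sin ε · sin L_s = sin 23.44° × sin 311.9° = -0.29608, so δ = -17.222°.
cos h₀ = −tan(+26.0°) tan(-17.222°) = 0.1512, h₀ = 1.4190 rad.
Bracket: h₀ sin ϕ sin δ + cos ϕ cos δ sin h₀ = 1.4190×0.43837×-0.29608 + 0.89879×0.95516×0.98851 = -0.184176 + 0.848624 = 0.664448.
Q̄ = (S_0/π) × [bracket] = (1361/π) × 0.664448 = 287.9 W/m².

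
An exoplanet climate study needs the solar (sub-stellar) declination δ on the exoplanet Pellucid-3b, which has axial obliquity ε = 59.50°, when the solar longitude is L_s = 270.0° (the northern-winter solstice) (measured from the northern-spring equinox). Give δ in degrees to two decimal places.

δ = -59.50°

sin δ = sin ε · sin L_s = sin 59.50° × sin 270.0° = -0.861629.
δ = arcsin(-0.861629) = -59.50°.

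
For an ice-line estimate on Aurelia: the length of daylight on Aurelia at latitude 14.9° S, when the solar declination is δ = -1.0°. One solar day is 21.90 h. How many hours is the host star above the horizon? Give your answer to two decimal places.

cos H₀ = −tan φ · tan δ = −tan(-14.9°) × tan(-1.000°) = -0.0046, so H₀ = 1.5754 rad = 90.27°.
Daylight = 2H₀/(2π) × 21.90 h = (1.5754/π) × 21.90 = 10.98 h.

10.98 h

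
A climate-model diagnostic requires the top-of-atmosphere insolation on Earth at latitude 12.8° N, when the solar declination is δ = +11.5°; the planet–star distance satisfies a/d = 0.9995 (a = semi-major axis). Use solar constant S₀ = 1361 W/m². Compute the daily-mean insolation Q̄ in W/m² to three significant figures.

Q̄ ≈ 444 W/m²

cos H₀ = −tan(+12.8°) tan(+11.500°) = -0.0462, H₀ = 1.6170 rad.
Bracket: H₀ sin φ sin δ + cos φ cos δ sin H₀ = 1.6170×0.22155×0.19937 + 0.97515×0.97992×0.99893 = 0.071424 + 0.954547 = 1.025971.
Inverse-square distance factor (a/d)² = 0.9995² = 0.999000.
Q̄ = (S₀/π) × 0.999000 × [bracket] = (1361/π) × 0.999000 × 1.025971 = 444.0 W/m².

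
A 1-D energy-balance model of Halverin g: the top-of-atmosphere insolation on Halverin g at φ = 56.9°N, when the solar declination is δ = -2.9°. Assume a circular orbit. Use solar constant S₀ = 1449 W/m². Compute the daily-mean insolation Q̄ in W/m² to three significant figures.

cos H₀ = −tan(+56.9°) tan(-2.900°) = 0.0777, H₀ = 1.4930 rad.
Bracket: H₀ sin φ sin δ + cos φ cos δ sin H₀ = 1.4930×0.83772×-0.05059 + 0.54610×0.99872×0.99698 = -0.063274 + 0.543754 = 0.480480.
Q̄ = (S₀/π) × [bracket] = (1449/π) × 0.480480 = 221.6 W/m².

Q̄ ≈ 222 W/m²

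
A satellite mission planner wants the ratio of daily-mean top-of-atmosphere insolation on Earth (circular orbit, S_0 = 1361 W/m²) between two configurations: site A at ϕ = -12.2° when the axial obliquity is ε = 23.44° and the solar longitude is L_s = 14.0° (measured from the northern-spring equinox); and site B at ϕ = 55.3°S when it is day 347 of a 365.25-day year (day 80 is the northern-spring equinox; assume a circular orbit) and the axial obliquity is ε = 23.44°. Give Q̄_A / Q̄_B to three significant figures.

Q̄_A / Q̄_B ≈ 0.827

— Configuration A (ϕ=-12.2°):
Solar declination: sin δ = sin ε · sin L_s = sin 23.44° × sin 14.0° = 0.09623, so δ = +5.522°.
cos h₀ = −tan(-12.2°) tan(+5.522°) = 0.0209, h₀ = 1.5499 rad.
Bracket: h₀ sin ϕ sin δ + cos ϕ cos δ sin h₀ = 1.5499×-0.21132×0.09623 + 0.97742×0.99536×0.99978 = -0.031518 + 0.972671 = 0.941153.
Q̄ = (S_0/π) × [bracket] = (1361/π) × 0.941153 = 407.73 W/m².
— Configuration B (ϕ=-55.3°):
Solar longitude: L_s = 360° × (347 − 80)/365.25 = 263.162°.
sin δ = sin 23.44° × sin 263.162° = -0.39496, so δ = -23.263°.
cos h₀ = −tan(-55.3°) tan(-23.263°) = -0.6209, h₀ = 2.2406 rad.
Bracket: h₀ sin ϕ sin δ + cos ϕ cos δ sin h₀ = 2.2406×-0.82214×-0.39496 + 0.56928×0.91870×0.78391 = 0.727551 + 0.409983 = 1.137534.
Q̄ = (S_0/π) × [bracket] = (1361/π) × 1.137534 = 492.80 W/m².
Ratio Q̄_A / Q̄_B = 407.73 / 492.80 = 0.8274.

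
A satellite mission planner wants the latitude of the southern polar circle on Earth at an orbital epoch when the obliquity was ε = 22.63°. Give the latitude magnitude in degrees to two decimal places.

67.37°

The polar circle is the lowest latitude that experiences at least one full rotation of continuous darkness at the northern-summer solstice; it lies at |ϕ| = 90° − ε = 90° − 22.63° = 67.37°.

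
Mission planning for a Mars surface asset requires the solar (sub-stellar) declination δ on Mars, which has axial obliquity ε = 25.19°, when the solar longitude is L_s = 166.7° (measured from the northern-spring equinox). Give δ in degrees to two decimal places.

sin δ = sin ε · sin L_s = sin 25.19° × sin 166.7° = 0.097914.
δ = arcsin(0.097914) = +5.62°.

δ = +5.62°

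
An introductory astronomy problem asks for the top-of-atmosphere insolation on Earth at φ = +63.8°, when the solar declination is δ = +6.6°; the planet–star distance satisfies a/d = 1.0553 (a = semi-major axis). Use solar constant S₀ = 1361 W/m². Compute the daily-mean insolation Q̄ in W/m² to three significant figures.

cos H₀ = −tan(+63.8°) tan(+6.600°) = -0.2351, H₀ = 1.8082 rad.
Bracket: H₀ sin φ sin δ + cos φ cos δ sin H₀ = 1.8082×0.89726×0.11494 + 0.44151×0.99337×0.97196 = 0.186482 + 0.426285 = 0.612767.
Inverse-square distance factor (a/d)² = 1.0553² = 1.113658.
Q̄ = (S₀/π) × 1.113658 × [bracket] = (1361/π) × 1.113658 × 0.612767 = 295.6 W/m².

Q̄ ≈ 296 W/m²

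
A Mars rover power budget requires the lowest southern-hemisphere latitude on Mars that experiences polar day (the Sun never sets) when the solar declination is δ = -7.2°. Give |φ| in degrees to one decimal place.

|φ| = 82.8°

Polar day requires cos H₀ = −tan φ tan δ ≤ −1, i.e. tan φ tan δ ≥ 1.
The boundary is |tan φ| · |tan δ| = 1, so |φ| = 90° − |δ| = 90° − 7.2° = 82.8° in the southern hemisphere.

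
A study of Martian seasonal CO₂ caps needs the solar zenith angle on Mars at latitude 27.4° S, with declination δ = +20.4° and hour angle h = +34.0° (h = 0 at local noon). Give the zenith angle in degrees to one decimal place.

cos θ_z = sin φ sin δ + cos φ cos δ cos h = -0.160413 + 0.689870 = 0.529457.
θ_z = arccos(0.529457) = 58.0°.

θ_z = 58.0°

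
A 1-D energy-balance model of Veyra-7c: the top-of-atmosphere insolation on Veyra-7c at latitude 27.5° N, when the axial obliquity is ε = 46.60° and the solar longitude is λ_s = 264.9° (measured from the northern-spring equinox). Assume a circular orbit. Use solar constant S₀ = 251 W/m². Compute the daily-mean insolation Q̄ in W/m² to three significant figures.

Solar declination: sin δ = sin ε · sin λ_s = sin 46.60° × sin 264.9° = -0.72370, so δ = -46.361°.
cos H₀ = −tan(+27.5°) tan(-46.361°) = 0.5459, H₀ = 0.9933 rad.
Bracket: H₀ sin φ sin δ + cos φ cos δ sin H₀ = 0.9933×0.46175×-0.72370 + 0.88701×0.69012×0.83785 = -0.331930 + 0.512884 = 0.180954.
Q̄ = (S₀/π) × [bracket] = (251/π) × 0.180954 = 14.46 W/m².

Q̄ ≈ 14.5 W/m²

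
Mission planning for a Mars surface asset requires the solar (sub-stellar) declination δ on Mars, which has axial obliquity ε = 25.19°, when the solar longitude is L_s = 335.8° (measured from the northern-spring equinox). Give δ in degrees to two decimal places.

sin δ = sin ε · sin L_s = sin 25.19° × sin 335.8° = -0.174472.
δ = arcsin(-0.174472) = -10.05°.

δ = -10.05°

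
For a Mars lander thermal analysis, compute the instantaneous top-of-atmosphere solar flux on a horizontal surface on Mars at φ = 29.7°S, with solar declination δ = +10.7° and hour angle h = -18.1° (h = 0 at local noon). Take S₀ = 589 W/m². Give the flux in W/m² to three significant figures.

424 W/m²

cos θ_z = sin φ sin δ + cos φ cos δ cos h = -0.091990 + 0.811292 = 0.719302.
Flux = S₀ · cos θ_z = 589 × 0.719302 = 423.7 W/m².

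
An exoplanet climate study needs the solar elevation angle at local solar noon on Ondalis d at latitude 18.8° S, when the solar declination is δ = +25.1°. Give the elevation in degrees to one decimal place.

At local noon the hour angle is zero, so the zenith angle equals |ϕ − δ| = |-18.8° − (+25.100°)| = 43.900°.
Elevation = 90° − 43.900° = 46.1°.

46.1°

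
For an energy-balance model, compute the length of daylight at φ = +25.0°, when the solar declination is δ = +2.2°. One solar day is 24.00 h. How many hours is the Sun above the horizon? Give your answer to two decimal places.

cos H₀ = −tan φ · tan δ = −tan(+25.0°) × tan(+2.200°) = -0.0179, so H₀ = 1.5887 rad = 91.03°.
Daylight = 2H₀/(2π) × 24.00 h = (1.5887/π) × 24.00 = 12.14 h.

12.14 h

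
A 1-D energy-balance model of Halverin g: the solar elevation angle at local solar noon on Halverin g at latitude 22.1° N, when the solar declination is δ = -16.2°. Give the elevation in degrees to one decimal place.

At local noon the hour angle is zero, so the zenith angle equals |ϕ − δ| = |+22.1° − (-16.200°)| = 38.300°.
Elevation = 90° − 38.300° = 51.7°.

51.7°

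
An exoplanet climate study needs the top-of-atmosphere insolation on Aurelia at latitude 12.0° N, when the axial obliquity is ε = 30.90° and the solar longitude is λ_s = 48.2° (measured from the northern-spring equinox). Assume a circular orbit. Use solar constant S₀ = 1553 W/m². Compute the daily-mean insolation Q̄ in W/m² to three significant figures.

Solar declination: sin δ = sin ε · sin λ_s = sin 30.90° × sin 48.2° = 0.38283, so δ = +22.509°.
cos H₀ = −tan(+12.0°) tan(+22.509°) = -0.0881, H₀ = 1.6590 rad.
Bracket: H₀ sin φ sin δ + cos φ cos δ sin H₀ = 1.6590×0.20791×0.38283 + 0.97815×0.92382×0.99611 = 0.132047 + 0.900119 = 1.032166.
Q̄ = (S₀/π) × [bracket] = (1553/π) × 1.032166 = 510.2 W/m².

Q̄ ≈ 510 W/m²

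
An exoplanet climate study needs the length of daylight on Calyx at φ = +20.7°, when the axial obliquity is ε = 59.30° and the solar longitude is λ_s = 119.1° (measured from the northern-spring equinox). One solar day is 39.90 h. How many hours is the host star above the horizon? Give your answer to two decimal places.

Solar declination: sin δ = sin ε · sin λ_s = sin 59.30° × sin 119.1° = 0.75132, so δ = +48.704°.
cos H₀ = −tan φ · tan δ = −tan(+20.7°) × tan(+48.704°) = -0.4302, so H₀ = 2.0155 rad = 115.48°.
Daylight = 2H₀/(2π) × 39.90 h = (2.0155/π) × 39.90 = 25.60 h.

25.60 h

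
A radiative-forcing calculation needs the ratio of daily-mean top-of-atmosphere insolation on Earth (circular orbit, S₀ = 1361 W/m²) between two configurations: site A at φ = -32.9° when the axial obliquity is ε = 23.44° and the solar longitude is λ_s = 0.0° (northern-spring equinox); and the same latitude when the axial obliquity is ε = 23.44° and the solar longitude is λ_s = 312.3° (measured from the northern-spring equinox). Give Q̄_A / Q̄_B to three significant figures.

— Configuration A (φ=-32.9°):
Solar declination: sin δ = sin ε · sin λ_s = sin 23.44° × sin 0.0° = 0.00000, so δ = +0.000°.
cos H₀ = −tan(-32.9°) tan(+0.000°) = 0.0000, H₀ = 1.5708 rad.
Bracket: H₀ sin φ sin δ + cos φ cos δ sin H₀ = 1.5708×-0.54317×0.00000 + 0.83962×1.00000×1.00000 = -0.000000 + 0.839620 = 0.839620.
Q̄ = (S₀/π) × [bracket] = (1361/π) × 0.839620 = 363.74 W/m².
— Configuration B (φ=-32.9°):
Solar declination: sin δ = sin ε · sin λ_s = sin 23.44° × sin 312.3° = -0.29422, so δ = -17.111°.
cos H₀ = −tan(-32.9°) tan(-17.111°) = -0.1992, H₀ = 1.7713 rad.
Bracket: H₀ sin φ sin δ + cos φ cos δ sin H₀ = 1.7713×-0.54317×-0.29422 + 0.83962×0.95574×0.97997 = 0.283074 + 0.786385 = 1.069459.
Q̄ = (S₀/π) × [bracket] = (1361/π) × 1.069459 = 463.31 W/m².
Ratio Q̄_A / Q̄_B = 363.74 / 463.31 = 0.7851.

Q̄_A / Q̄_B ≈ 0.785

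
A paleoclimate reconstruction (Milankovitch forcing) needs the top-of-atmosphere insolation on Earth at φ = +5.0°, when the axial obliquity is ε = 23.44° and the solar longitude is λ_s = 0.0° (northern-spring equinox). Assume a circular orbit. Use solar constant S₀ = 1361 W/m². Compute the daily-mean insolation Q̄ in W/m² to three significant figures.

Solar declination: sin δ = sin ε · sin λ_s = sin 23.44° × sin 0.0° = 0.00000, so δ = +0.000°.
cos H₀ = −tan(+5.0°) tan(+0.000°) = -0.0000, H₀ = 1.5708 rad.
Bracket: H₀ sin φ sin δ + cos φ cos δ sin H₀ = 1.5708×0.08716×0.00000 + 0.99619×1.00000×1.00000 = 0.000000 + 0.996190 = 0.996190.
Q̄ = (S₀/π) × [bracket] = (1361/π) × 0.996190 = 431.6 W/m².

Q̄ ≈ 432 W/m²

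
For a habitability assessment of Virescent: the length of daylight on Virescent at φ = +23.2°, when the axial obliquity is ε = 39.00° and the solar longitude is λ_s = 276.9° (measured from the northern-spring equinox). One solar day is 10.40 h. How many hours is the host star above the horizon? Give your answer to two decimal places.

Solar declination: sin δ = sin ε · sin λ_s = sin 39.00° × sin 276.9° = -0.62476, so δ = -38.665°.
cos H₀ = −tan φ · tan δ = −tan(+23.2°) × tan(-38.665°) = 0.3429, so H₀ = 1.2208 rad = 69.94°.
Daylight = 2H₀/(2π) × 10.40 h = (1.2208/π) × 10.40 = 4.04 h.

4.04 h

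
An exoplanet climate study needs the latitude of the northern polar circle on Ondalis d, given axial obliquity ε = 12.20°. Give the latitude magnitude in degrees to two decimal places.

The polar circle is the lowest latitude that experiences at least one full rotation of continuous daylight at the northern-summer solstice; it lies at |φ| = 90° − ε = 90° − 12.20° = 77.80°.

77.80°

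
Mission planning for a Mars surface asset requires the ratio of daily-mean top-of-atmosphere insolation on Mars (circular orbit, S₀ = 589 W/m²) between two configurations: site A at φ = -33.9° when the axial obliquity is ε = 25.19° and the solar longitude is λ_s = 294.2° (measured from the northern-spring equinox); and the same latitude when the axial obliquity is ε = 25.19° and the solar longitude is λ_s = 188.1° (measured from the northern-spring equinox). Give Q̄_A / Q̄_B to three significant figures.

— Configuration A (φ=-33.9°):
Solar declination: sin δ = sin ε · sin λ_s = sin 25.19° × sin 294.2° = -0.38822, so δ = -22.844°.
cos H₀ = −tan(-33.9°) tan(-22.844°) = -0.2831, H₀ = 1.8578 rad.
Bracket: H₀ sin φ sin δ + cos φ cos δ sin H₀ = 1.8578×-0.55775×-0.38822 + 0.83001×0.92157×0.95910 = 0.402269 + 0.733627 = 1.135896.
Q̄ = (S₀/π) × [bracket] = (589/π) × 1.135896 = 212.96 W/m².
— Configuration B (φ=-33.9°):
Solar declination: sin δ = sin ε · sin λ_s = sin 25.19° × sin 188.1° = -0.05997, so δ = -3.438°.
cos H₀ = −tan(-33.9°) tan(-3.438°) = -0.0404, H₀ = 1.6112 rad.
Bracket: H₀ sin φ sin δ + cos φ cos δ sin H₀ = 1.6112×-0.55775×-0.05997 + 0.83001×0.99820×0.99918 = 0.053892 + 0.827837 = 0.881729.
Q̄ = (S₀/π) × [bracket] = (589/π) × 0.881729 = 165.31 W/m².
Ratio Q̄_A / Q̄_B = 212.96 / 165.31 = 1.288.

Q̄_A / Q̄_B ≈ 1.29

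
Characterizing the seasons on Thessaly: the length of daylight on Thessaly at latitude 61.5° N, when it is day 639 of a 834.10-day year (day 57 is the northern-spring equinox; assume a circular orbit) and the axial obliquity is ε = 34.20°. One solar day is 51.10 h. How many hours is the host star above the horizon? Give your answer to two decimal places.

Solar longitude: λ_s = 360° × (639 − 57)/834.10 = 251.193°.
sin δ = sin 34.20° × sin 251.193° = -0.53207, so δ = -32.146°.
cos H₀ = −tan φ · tan δ = 1.1574 ≥ 1, so the host star never rises (polar night) and H₀ = 0.
Daylight = 2H₀/(2π) × 51.10 h = (0.0000/π) × 51.10 = 0.00 h.

0.00 h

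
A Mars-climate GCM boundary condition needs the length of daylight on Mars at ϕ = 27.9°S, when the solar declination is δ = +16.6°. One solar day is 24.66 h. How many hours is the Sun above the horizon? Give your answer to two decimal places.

11.09 h

cos h₀ = −tan ϕ · tan δ = −tan(-27.9°) × tan(+16.600°) = 0.1578, so h₀ = 1.4123 rad = 80.92°.
Daylight = 2h₀/(2π) × 24.66 h = (1.4123/π) × 24.66 = 11.09 h.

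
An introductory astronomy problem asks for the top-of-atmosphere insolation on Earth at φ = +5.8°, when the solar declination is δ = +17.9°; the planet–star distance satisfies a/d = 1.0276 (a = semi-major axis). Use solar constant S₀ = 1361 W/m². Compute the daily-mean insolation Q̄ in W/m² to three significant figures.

cos H₀ = −tan(+5.8°) tan(+17.900°) = -0.0328, H₀ = 1.6036 rad.
Bracket: H₀ sin φ sin δ + cos φ cos δ sin H₀ = 1.6036×0.10106×0.30736 + 0.99488×0.95159×0.99946 = 0.049811 + 0.946207 = 0.996018.
Inverse-square distance factor (a/d)² = 1.0276² = 1.055962.
Q̄ = (S₀/π) × 1.055962 × [bracket] = (1361/π) × 1.055962 × 0.996018 = 455.6 W/m².

Q̄ ≈ 456 W/m²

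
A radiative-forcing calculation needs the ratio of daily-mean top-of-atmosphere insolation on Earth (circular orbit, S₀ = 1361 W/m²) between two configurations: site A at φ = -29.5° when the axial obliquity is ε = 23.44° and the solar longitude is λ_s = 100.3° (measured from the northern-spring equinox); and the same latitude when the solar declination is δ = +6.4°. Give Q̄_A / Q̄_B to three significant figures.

— Configuration A (φ=-29.5°):
Solar declination: sin δ = sin ε · sin λ_s = sin 23.44° × sin 100.3° = 0.39138, so δ = +23.040°.
cos H₀ = −tan(-29.5°) tan(+23.040°) = 0.2406, H₀ = 1.3278 rad.
Bracket: H₀ sin φ sin δ + cos φ cos δ sin H₀ = 1.3278×-0.49242×0.39138 + 0.87036×0.92023×0.97062 = -0.255898 + 0.777400 = 0.521502.
Q̄ = (S₀/π) × [bracket] = (1361/π) × 0.521502 = 225.92 W/m².
— Configuration B (φ=-29.5°):
cos H₀ = −tan(-29.5°) tan(+6.400°) = 0.0635, H₀ = 1.5073 rad.
Bracket: H₀ sin φ sin δ + cos φ cos δ sin H₀ = 1.5073×-0.49242×0.11147 + 0.87036×0.99377×0.99798 = -0.082736 + 0.863190 = 0.780454.
Q̄ = (S₀/π) × [bracket] = (1361/π) × 0.780454 = 338.11 W/m².
Ratio Q̄_A / Q̄_B = 225.92 / 338.11 = 0.6682.

Q̄_A / Q̄_B ≈ 0.668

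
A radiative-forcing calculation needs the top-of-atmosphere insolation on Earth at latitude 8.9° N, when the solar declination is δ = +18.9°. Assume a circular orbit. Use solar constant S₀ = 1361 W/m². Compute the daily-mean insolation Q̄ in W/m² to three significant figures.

cos H₀ = −tan(+8.9°) tan(+18.900°) = -0.0536, H₀ = 1.6244 rad.
Bracket: H₀ sin φ sin δ + cos φ cos δ sin H₀ = 1.6244×0.15471×0.32392 + 0.98796×0.94609×0.99856 = 0.081405 + 0.933353 = 1.014758.
Q̄ = (S₀/π) × [bracket] = (1361/π) × 1.014758 = 439.6 W/m².

Q̄ ≈ 440 W/m²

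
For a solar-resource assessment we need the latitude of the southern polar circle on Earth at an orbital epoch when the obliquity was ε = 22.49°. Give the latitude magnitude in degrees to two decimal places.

67.51°

The polar circle is the lowest latitude that experiences at least one full rotation of continuous darkness at the northern-summer solstice; it lies at |ϕ| = 90° − ε = 90° − 22.49° = 67.51°.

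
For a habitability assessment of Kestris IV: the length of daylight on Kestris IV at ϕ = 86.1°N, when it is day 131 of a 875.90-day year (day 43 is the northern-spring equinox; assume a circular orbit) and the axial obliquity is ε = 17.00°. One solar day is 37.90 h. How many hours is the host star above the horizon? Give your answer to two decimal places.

37.90 h

Solar longitude: L_s = 360° × (131 − 43)/875.90 = 36.169°.
sin δ = sin 17.00° × sin 36.169° = 0.17255, so δ = +9.936°.
Sunrise equation: cos h₀ = −tan ϕ · tan δ = -2.5695 ≤ −1, so the host star never sets (polar day) and h₀ = π.
Daylight = 2h₀/(2π) × 37.90 h = (3.1416/π) × 37.90 = 37.90 h.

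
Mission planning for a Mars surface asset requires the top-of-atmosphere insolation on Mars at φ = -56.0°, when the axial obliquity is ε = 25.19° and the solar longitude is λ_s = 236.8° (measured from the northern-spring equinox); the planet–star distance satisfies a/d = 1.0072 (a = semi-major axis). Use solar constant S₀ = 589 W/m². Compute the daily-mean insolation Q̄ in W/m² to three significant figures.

Q̄ ≈ 204 W/m²

Solar declination: sin δ = sin ε · sin λ_s = sin 25.19° × sin 236.8° = -0.35614, so δ = -20.864°.
cos H₀ = −tan(-56.0°) tan(-20.864°) = -0.5651, H₀ = 2.1713 rad.
Bracket: H₀ sin φ sin δ + cos φ cos δ sin H₀ = 2.1713×-0.82904×-0.35614 + 0.55919×0.93443×0.82505 = 0.641086 + 0.431108 = 1.072194.
Inverse-square distance factor (a/d)² = 1.0072² = 1.014452.
Q̄ = (S₀/π) × 1.014452 × [bracket] = (589/π) × 1.014452 × 1.072194 = 203.9 W/m².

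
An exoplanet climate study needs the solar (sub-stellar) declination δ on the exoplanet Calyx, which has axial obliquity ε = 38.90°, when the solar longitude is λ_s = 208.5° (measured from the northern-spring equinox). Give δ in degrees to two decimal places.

sin δ = sin ε · sin λ_s = sin 38.90° × sin 208.5° = -0.299638.
δ = arcsin(-0.299638) = -17.44°.

δ = -17.44°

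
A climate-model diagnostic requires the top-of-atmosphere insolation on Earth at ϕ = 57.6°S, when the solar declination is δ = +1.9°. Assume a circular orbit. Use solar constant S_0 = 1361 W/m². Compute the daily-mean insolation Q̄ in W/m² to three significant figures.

Q̄ ≈ 213 W/m²

cos h₀ = −tan(-57.6°) tan(+1.900°) = 0.0523, h₀ = 1.5185 rad.
Bracket: h₀ sin ϕ sin δ + cos ϕ cos δ sin h₀ = 1.5185×-0.84433×0.03316 + 0.53583×0.99945×0.99863 = -0.042515 + 0.534802 = 0.492287.
Q̄ = (S_0/π) × [bracket] = (1361/π) × 0.492287 = 213.3 W/m².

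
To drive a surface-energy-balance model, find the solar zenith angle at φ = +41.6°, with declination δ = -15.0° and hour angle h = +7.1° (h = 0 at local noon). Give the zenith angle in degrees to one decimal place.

cos θ_z = sin φ sin δ + cos φ cos δ cos h = -0.171837 + 0.716779 = 0.544942.
θ_z = arccos(0.544942) = 57.0°.

θ_z = 57.0°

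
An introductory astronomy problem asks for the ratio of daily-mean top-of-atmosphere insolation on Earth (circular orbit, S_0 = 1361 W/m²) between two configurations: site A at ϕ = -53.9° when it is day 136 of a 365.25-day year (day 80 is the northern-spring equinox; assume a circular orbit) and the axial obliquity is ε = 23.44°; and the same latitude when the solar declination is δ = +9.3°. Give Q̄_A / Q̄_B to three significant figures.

Q̄_A / Q̄_B ≈ 0.527

— Configuration A (ϕ=-53.9°):
Solar longitude: L_s = 360° × (136 − 80)/365.25 = 55.195°.
sin δ = sin 23.44° × sin 55.195° = 0.32662, so δ = +19.064°.
cos h₀ = −tan(-53.9°) tan(+19.064°) = 0.4739, h₀ = 1.0771 rad.
Bracket: h₀ sin ϕ sin δ + cos ϕ cos δ sin h₀ = 1.0771×-0.80799×0.32662 + 0.58920×0.94515×0.88058 = -0.284253 + 0.490379 = 0.206126.
Q̄ = (S_0/π) × [bracket] = (1361/π) × 0.206126 = 89.298 W/m².
— Configuration B (ϕ=-53.9°):
cos h₀ = −tan(-53.9°) tan(+9.300°) = 0.2246, h₀ = 1.3443 rad.
Bracket: h₀ sin ϕ sin δ + cos ϕ cos δ sin h₀ = 1.3443×-0.80799×0.16160 + 0.58920×0.98686×0.97446 = -0.175527 + 0.566607 = 0.391080.
Q̄ = (S_0/π) × [bracket] = (1361/π) × 0.391080 = 169.42 W/m².
Ratio Q̄_A / Q̄_B = 89.298 / 169.42 = 0.5271.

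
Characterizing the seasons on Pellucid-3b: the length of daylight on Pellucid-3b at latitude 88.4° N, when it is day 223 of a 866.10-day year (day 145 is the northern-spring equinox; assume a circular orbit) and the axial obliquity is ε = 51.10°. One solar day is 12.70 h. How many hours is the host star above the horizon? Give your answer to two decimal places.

Solar longitude: λ_s = 360° × (223 − 145)/866.10 = 32.421°.
sin δ = sin 51.10° × sin 32.421° = 0.41725, so δ = +24.661°.
Sunrise equation: cos H₀ = −tan φ · tan δ = -16.4368 ≤ −1, so the host star never sets (polar day) and H₀ = π.
Daylight = 2H₀/(2π) × 12.70 h = (3.1416/π) × 12.70 = 12.70 h.

12.70 h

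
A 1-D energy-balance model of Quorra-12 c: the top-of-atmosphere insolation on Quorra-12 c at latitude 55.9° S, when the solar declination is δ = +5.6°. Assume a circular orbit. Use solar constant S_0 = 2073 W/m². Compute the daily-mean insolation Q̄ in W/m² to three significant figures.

Q̄ ≈ 288 W/m²

cos h₀ = −tan(-55.9°) tan(+5.600°) = 0.1448, h₀ = 1.4255 rad.
Bracket: h₀ sin ϕ sin δ + cos ϕ cos δ sin h₀ = 1.4255×-0.82806×0.09758 + 0.56064×0.99523×0.98946 = -0.115183 + 0.552085 = 0.436902.
Q̄ = (S_0/π) × [bracket] = (2073/π) × 0.436902 = 288.3 W/m².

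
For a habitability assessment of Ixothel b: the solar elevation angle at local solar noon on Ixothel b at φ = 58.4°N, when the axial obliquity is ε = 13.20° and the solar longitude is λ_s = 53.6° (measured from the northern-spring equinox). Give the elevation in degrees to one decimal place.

42.2°

Solar declination: sin δ = sin ε · sin λ_s = sin 13.20° × sin 53.6° = 0.18380, so δ = +10.591°.
At local noon the hour angle is zero, so the zenith angle equals |φ − δ| = |+58.4° − (+10.591°)| = 47.809°.
Elevation = 90° − 47.809° = 42.2°.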